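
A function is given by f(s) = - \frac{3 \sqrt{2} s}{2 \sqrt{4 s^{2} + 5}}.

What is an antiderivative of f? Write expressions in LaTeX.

An antiderivative is F(s) = - \frac{3 \sqrt{2 s^{2} + \frac{5}{2}}}{4}.

f matches the chain-rule pattern g'(h)*h' with inner function h(s) = 2 s^{2} + \frac{5}{2}; substituting u = h(s) collapses the integral.
Check: d/ds[- \frac{3 \sqrt{2 s^{2} + \frac{5}{2}}}{4}] = - \frac{3 \sqrt{2} s}{2 \sqrt{4 s^{2} + 5}} = f(s).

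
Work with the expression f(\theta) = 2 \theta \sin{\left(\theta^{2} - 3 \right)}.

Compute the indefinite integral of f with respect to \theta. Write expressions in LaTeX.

F(\theta) = - \cos{\left(\theta^{2} - 3 \right)} + C

The substitution u = \theta^{2} - 3 works: f is exactly (dF/du)*(du/d\theta) for that inner function.
Check: d/d\theta[- \cos{\left(\theta^{2} - 3 \right)}] = 2 \theta \sin{\left(\theta^{2} - 3 \right)} = f(\theta).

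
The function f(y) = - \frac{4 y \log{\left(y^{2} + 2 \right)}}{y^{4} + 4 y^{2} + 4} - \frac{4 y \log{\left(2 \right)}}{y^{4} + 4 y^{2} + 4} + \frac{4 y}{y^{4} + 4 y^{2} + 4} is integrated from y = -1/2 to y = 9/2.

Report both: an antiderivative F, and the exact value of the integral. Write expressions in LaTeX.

Antiderivative: F(y) = \frac{2 \log{\left(2 y^{2} + 4 \right)}}{y^{2} + 2}; value = - \frac{8 \log{\left(\frac{9}{2} \right)}}{9} + \frac{8 \log{\left(\frac{89}{2} \right)}}{89}

f has the shape u'v + uv' for u = \frac{2}{y^{2} + 2} and v = \log{\left(2 y^{2} + 4 \right)} — it is the derivative of the product u*v.
F(y) = \frac{2 \log{\left(2 y^{2} + 4 \right)}}{y^{2} + 2} is an antiderivative of f.
Check: d/dy[\frac{2 \log{\left(2 y^{2} + 4 \right)}}{y^{2} + 2}] = \frac{- 4 y \log{\left(y^{2} + 2 \right)} - 4 y \log{\left(2 \right)} + 4 y}{y^{4} + 4 y^{2} + 4}, which equals f(y).
F(9/2) = \frac{8 \log{\left(\frac{89}{2} \right)}}{89}; F(-1/2) = \frac{8 \log{\left(\frac{9}{2} \right)}}{9}.
Integral = F(9/2) - F(-1/2) = - \frac{8 \log{\left(\frac{9}{2} \right)}}{9} + \frac{8 \log{\left(\frac{89}{2} \right)}}{89}.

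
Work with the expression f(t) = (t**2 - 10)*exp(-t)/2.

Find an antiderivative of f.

An antiderivative is F(t) = (-t**2 - 2*t + 8)*exp(-t)/2.

f has the shape u'v + uv' for u = -t**2/2 - t + 4 and v = exp(-t) — it is the derivative of the product u*v.
Check: d/dt[(-t**2 - 2*t + 8)*exp(-t)/2] = (t**2 - 10)*exp(-t)/2 = f(t).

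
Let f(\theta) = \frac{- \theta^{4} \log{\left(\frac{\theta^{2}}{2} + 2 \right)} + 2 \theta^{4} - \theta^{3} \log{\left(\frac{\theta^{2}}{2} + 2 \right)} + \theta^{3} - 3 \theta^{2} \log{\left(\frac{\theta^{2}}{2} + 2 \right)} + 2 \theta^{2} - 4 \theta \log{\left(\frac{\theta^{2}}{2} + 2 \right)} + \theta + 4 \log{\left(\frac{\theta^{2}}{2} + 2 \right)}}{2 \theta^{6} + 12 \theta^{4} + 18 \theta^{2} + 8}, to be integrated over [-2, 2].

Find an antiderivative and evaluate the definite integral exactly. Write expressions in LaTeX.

Whatever form F(\theta) takes, F'(\theta) = f(\theta) is non-negotiable.
F(\theta) = \frac{\theta \log{\left(\frac{\theta^{2}}{2} + 2 \right)}}{2 \theta^{2} + 2} + \frac{\log{\left(\frac{\theta^{2}}{2} + 2 \right)}}{4 \theta^{2} + 4} is an antiderivative of f.
Check: d/d\theta[\frac{\theta \log{\left(\frac{\theta^{2}}{2} + 2 \right)}}{2 \theta^{2} + 2} + \frac{\log{\left(\frac{\theta^{2}}{2} + 2 \right)}}{4 \theta^{2} + 4}] = \frac{- \theta^{4} \log{\left(\frac{\theta^{2}}{2} + 2 \right)} + 2 \theta^{4} - \theta^{3} \log{\left(\frac{\theta^{2}}{2} + 2 \right)} + \theta^{3} - 3 \theta^{2} \log{\left(\frac{\theta^{2}}{2} + 2 \right)} + 2 \theta^{2} - 4 \theta \log{\left(\frac{\theta^{2}}{2} + 2 \right)} + \theta + 4 \log{\left(\frac{\theta^{2}}{2} + 2 \right)}}{2 \theta^{6} + 12 \theta^{4} + 18 \theta^{2} + 8} = f(\theta).
F(2) = \frac{\log{\left(4 \right)}}{4}; F(-2) = - \frac{3 \log{\left(4 \right)}}{20}.
Integral = F(2) - F(-2) = \frac{2 \log{\left(4 \right)}}{5}.

Antiderivative: F(\theta) = \frac{\theta \log{\left(\frac{\theta^{2}}{2} + 2 \right)}}{2 \theta^{2} + 2} + \frac{\log{\left(\frac{\theta^{2}}{2} + 2 \right)}}{4 \theta^{2} + 4}; value = \frac{2 \log{\left(4 \right)}}{5}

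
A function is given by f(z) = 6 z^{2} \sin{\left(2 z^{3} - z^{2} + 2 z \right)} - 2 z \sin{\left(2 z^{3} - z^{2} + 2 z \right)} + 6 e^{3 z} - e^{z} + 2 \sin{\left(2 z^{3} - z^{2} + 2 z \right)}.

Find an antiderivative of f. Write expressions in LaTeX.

Integrate term by term and add the pieces.
Check: d/dz[2 e^{3 z} - e^{z} - \cos{\left(2 z^{3} - z^{2} + 2 z \right)}] = 6 z^{2} \sin{\left(2 z^{3} - z^{2} + 2 z \right)} - 2 z \sin{\left(2 z^{3} - z^{2} + 2 z \right)} + 6 e^{3 z} - e^{z} + 2 \sin{\left(2 z^{3} - z^{2} + 2 z \right)} = f(z).

An antiderivative is F(z) = 2 e^{3 z} - e^{z} - \cos{\left(2 z^{3} - z^{2} + 2 z \right)}.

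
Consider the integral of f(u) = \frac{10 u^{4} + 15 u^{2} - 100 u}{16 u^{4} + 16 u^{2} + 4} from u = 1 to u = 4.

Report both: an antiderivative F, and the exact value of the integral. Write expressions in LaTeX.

Recognize the product-rule pattern: f = v'r + vr' with v = \frac{5}{2 u^{2} + 1}, r = \frac{u^{3}}{4} - 2 u^{2} + \frac{1}{4}, so integration by parts undoes it.
F(u) = \frac{5 \left(\frac{u^{3}}{4} - 2 u^{2} + \frac{1}{4}\right)}{2 u^{2} + 1} is an antiderivative of f.
Check: d/du[\frac{5 \left(\frac{u^{3}}{4} - 2 u^{2} + \frac{1}{4}\right)}{2 u^{2} + 1}] = \frac{10 u^{4} + 15 u^{2} - 100 u}{16 u^{4} + 16 u^{2} + 4} = f(u).
F(4) = - \frac{105}{44}; F(1) = - \frac{5}{2}.
Integral = F(4) - F(1) = \frac{5}{44}.

Antiderivative: F(u) = \frac{5 \left(\frac{u^{3}}{4} - 2 u^{2} + \frac{1}{4}\right)}{2 u^{2} + 1}; value = \frac{5}{44}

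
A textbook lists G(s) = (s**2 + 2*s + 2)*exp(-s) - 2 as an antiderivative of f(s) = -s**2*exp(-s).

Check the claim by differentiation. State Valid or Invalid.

d/ds[G] = -s**2*exp(-s)
This equals f(s) exactly, so the claim holds.

Valid: G'(s) = f(s).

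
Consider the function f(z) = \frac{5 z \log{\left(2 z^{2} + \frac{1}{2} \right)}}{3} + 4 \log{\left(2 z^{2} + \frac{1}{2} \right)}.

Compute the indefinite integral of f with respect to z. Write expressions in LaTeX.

Integrate term by term and add the pieces.
Check: d/dz[\frac{- 20 z^{2} + 4 z \left(5 z + 24\right) \log{\left(2 z^{2} + \frac{1}{2} \right)} - 192 z + 5 \log{\left(z^{2} + \frac{1}{4} \right)} + 96 \operatorname{atan}{\left(2 z \right)}}{24}] = \frac{5 z \log{\left(2 z^{2} + \frac{1}{2} \right)}}{3} + 4 \log{\left(2 z^{2} + \frac{1}{2} \right)} = f(z).

F(z) = \frac{- 20 z^{2} + 4 z \left(5 z + 24\right) \log{\left(2 z^{2} + \frac{1}{2} \right)} - 192 z + 5 \log{\left(z^{2} + \frac{1}{4} \right)} + 96 \operatorname{atan}{\left(2 z \right)}}{24} + C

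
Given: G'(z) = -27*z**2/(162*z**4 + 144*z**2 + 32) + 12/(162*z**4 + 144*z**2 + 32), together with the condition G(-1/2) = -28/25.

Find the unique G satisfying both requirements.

Recognize the product-rule pattern: G'(z) = u'v + uv' with u = z/2, v = 1/(3*z**2 + 4/3), so integration by parts undoes it.
A general antiderivative is z/(2*(3*z**2 + 4/3)) + C.
The condition gives C = -28/25 - (-3/25) = -1.
So G(z) = z/(2*(3*z**2 + 4/3)) - 1.
Check: d/dz[z/(2*(3*z**2 + 4/3)) - 1] = (12 - 27*z**2)/(162*z**4 + 144*z**2 + 32), which equals G'(z).

G(z) = z/(2*(3*z**2 + 4/3)) - 1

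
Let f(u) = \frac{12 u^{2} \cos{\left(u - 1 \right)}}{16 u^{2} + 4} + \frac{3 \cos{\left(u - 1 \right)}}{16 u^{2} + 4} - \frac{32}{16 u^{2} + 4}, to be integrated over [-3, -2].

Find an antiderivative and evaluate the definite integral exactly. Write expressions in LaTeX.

Integrate term by term and add the pieces.
F(u) = - \frac{- 3 \sin{\left(u - 1 \right)} + 16 \operatorname{atan}{\left(2 u \right)}}{4} is an antiderivative of f.
Check: d/du[- \frac{- 3 \sin{\left(u - 1 \right)} + 16 \operatorname{atan}{\left(2 u \right)}}{4}] = \frac{12 u^{2} \cos{\left(u - 1 \right)} + 3 \cos{\left(u - 1 \right)} - 32}{16 u^{2} + 4}, which equals f(u).
F(-2) = - \frac{3 \sin{\left(3 \right)}}{4} + 4 \operatorname{atan}{\left(4 \right)}; F(-3) = - \frac{3 \sin{\left(4 \right)}}{4} + 4 \operatorname{atan}{\left(6 \right)}.
Integral = F(-2) - F(-3) = - 4 \operatorname{atan}{\left(6 \right)} + \frac{3 \sin{\left(4 \right)}}{4} - \frac{3 \sin{\left(3 \right)}}{4} + 4 \operatorname{atan}{\left(4 \right)}.

Antiderivative: F(u) = - \frac{- 3 \sin{\left(u - 1 \right)} + 16 \operatorname{atan}{\left(2 u \right)}}{4}; value = - 4 \operatorname{atan}{\left(6 \right)} + \frac{3 \sin{\left(4 \right)}}{4} - \frac{3 \sin{\left(3 \right)}}{4} + 4 \operatorname{atan}{\left(4 \right)}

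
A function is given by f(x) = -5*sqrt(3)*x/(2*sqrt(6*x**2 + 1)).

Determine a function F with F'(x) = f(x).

An antiderivative is F(x) = -5*sqrt(3)*sqrt(6*x**2 + 1)/12.

f matches the chain-rule pattern g'(h)*h' with inner function h(x) = 2*x**2 + 1/3; substituting u = h(x) collapses the integral.
Check: d/dx[-5*sqrt(3)*sqrt(6*x**2 + 1)/12] = -5*sqrt(3)*x/(2*sqrt(6*x**2 + 1)) = f(x).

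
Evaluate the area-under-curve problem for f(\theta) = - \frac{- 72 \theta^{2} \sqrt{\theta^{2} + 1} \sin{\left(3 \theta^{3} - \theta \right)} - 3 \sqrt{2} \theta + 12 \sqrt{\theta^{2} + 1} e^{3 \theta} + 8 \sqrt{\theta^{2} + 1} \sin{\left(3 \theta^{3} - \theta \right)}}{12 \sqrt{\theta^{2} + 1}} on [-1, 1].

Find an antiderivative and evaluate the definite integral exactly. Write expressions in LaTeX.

Since d/d\theta undoes antidifferentiation here, F'(\theta) = f(\theta) is required of F(\theta).
F(\theta) = \frac{\sqrt{2} \sqrt{\theta^{2} + 1}}{4} - \frac{e^{3 \theta}}{3} - \frac{2 \cos{\left(3 \theta^{3} - \theta \right)}}{3} is an antiderivative of f.
Check: d/d\theta[\frac{\sqrt{2} \sqrt{\theta^{2} + 1}}{4} - \frac{e^{3 \theta}}{3} - \frac{2 \cos{\left(3 \theta^{3} - \theta \right)}}{3}] = \frac{72 \theta^{2} \sqrt{\theta^{2} + 1} \sin{\left(3 \theta^{3} - \theta \right)} + 3 \sqrt{2} \theta - 12 \sqrt{\theta^{2} + 1} e^{3 \theta} - 8 \sqrt{\theta^{2} + 1} \sin{\left(3 \theta^{3} - \theta \right)}}{12 \sqrt{\theta^{2} + 1}}, which equals f(\theta).
F(1) = - \frac{e^{3}}{3} - \frac{2 \cos{\left(2 \right)}}{3} + \frac{1}{2}; F(-1) = - \frac{1}{3 e^{3}} - \frac{2 \cos{\left(2 \right)}}{3} + \frac{1}{2}.
Integral = F(1) - F(-1) = - \frac{e^{3}}{3} + \frac{1}{3 e^{3}}.

Antiderivative: F(\theta) = \frac{\sqrt{2} \sqrt{\theta^{2} + 1}}{4} - \frac{e^{3 \theta}}{3} - \frac{2 \cos{\left(3 \theta^{3} - \theta \right)}}{3}; value = - \frac{e^{3}}{3} + \frac{1}{3 e^{3}}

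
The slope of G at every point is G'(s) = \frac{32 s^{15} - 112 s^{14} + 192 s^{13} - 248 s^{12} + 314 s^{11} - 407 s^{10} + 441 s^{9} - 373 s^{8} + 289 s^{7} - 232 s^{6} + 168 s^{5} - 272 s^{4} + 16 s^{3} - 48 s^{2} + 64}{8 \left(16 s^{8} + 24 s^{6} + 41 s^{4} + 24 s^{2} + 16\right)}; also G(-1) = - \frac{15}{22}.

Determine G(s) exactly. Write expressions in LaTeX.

For G(s) to be correct, d/ds[G] must agree with the stated G'(s) identically.
A general antiderivative is \frac{s}{2 s^{4} + \frac{3 s^{2}}{2} + 2} + \frac{\left(- \frac{s^{2}}{2} + \frac{s}{2}\right)^{4}}{2} + C.
The condition gives C = - \frac{15}{22} - (\frac{7}{22}) = -1.
So G(s) = \frac{4 s^{12} - 16 s^{11} + 27 s^{10} - 28 s^{9} + 26 s^{8} - 28 s^{7} + 27 s^{6} - 16 s^{5} - 124 s^{4} - 96 s^{2} + 64 s - 128}{128 s^{4} + 96 s^{2} + 128}.
Check: d/ds[\frac{4 s^{12} - 16 s^{11} + 27 s^{10} - 28 s^{9} + 26 s^{8} - 28 s^{7} + 27 s^{6} - 16 s^{5} - 124 s^{4} - 96 s^{2} + 64 s - 128}{128 s^{4} + 96 s^{2} + 128}] = \frac{32 s^{15} - 112 s^{14} + 192 s^{13} - 248 s^{12} + 314 s^{11} - 407 s^{10} + 441 s^{9} - 373 s^{8} + 289 s^{7} - 232 s^{6} + 168 s^{5} - 272 s^{4} + 16 s^{3} - 48 s^{2} + 64}{128 s^{8} + 192 s^{6} + 328 s^{4} + 192 s^{2} + 128}, which equals G'(s).

G(s) = \frac{4 s^{12} - 16 s^{11} + 27 s^{10} - 28 s^{9} + 26 s^{8} - 28 s^{7} + 27 s^{6} - 16 s^{5} - 124 s^{4} - 96 s^{2} + 64 s - 128}{128 s^{4} + 96 s^{2} + 128}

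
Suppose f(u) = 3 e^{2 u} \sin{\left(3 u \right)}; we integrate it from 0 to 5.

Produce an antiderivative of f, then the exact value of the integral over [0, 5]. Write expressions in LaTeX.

A first test for any F(u): its u-derivative must equal f(u) identically.
F(u) = \frac{3 \left(2 \sin{\left(3 u \right)} - 3 \cos{\left(3 u \right)}\right) e^{2 u}}{13} is an antiderivative of f.
Check: d/du[\frac{3 \left(2 \sin{\left(3 u \right)} - 3 \cos{\left(3 u \right)}\right) e^{2 u}}{13}] = 3 e^{2 u} \sin{\left(3 u \right)} = f(u).
F(5) = \frac{6 e^{10} \sin{\left(15 \right)}}{13} - \frac{9 e^{10} \cos{\left(15 \right)}}{13}; F(0) = - \frac{9}{13}.
Integral = F(5) - F(0) = \frac{9}{13} + \frac{6 e^{10} \sin{\left(15 \right)}}{13} - \frac{9 e^{10} \cos{\left(15 \right)}}{13}.

Antiderivative: F(u) = \frac{3 \left(2 \sin{\left(3 u \right)} - 3 \cos{\left(3 u \right)}\right) e^{2 u}}{13}; value = \frac{9}{13} + \frac{6 e^{10} \sin{\left(15 \right)}}{13} - \frac{9 e^{10} \cos{\left(15 \right)}}{13}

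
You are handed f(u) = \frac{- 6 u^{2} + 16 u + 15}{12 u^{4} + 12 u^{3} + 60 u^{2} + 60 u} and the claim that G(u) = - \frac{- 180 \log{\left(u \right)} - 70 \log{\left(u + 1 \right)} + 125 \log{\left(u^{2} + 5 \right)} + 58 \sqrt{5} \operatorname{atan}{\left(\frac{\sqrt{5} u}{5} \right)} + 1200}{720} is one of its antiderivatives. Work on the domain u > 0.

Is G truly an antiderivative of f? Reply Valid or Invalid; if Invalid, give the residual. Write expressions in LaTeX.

d/du[G] = \frac{- 6 u^{2} + 16 u + 15}{12 u^{4} + 12 u^{3} + 60 u^{2} + 60 u}
This equals f(u) exactly, so the claim holds.

Valid. The derivative of G reproduces f.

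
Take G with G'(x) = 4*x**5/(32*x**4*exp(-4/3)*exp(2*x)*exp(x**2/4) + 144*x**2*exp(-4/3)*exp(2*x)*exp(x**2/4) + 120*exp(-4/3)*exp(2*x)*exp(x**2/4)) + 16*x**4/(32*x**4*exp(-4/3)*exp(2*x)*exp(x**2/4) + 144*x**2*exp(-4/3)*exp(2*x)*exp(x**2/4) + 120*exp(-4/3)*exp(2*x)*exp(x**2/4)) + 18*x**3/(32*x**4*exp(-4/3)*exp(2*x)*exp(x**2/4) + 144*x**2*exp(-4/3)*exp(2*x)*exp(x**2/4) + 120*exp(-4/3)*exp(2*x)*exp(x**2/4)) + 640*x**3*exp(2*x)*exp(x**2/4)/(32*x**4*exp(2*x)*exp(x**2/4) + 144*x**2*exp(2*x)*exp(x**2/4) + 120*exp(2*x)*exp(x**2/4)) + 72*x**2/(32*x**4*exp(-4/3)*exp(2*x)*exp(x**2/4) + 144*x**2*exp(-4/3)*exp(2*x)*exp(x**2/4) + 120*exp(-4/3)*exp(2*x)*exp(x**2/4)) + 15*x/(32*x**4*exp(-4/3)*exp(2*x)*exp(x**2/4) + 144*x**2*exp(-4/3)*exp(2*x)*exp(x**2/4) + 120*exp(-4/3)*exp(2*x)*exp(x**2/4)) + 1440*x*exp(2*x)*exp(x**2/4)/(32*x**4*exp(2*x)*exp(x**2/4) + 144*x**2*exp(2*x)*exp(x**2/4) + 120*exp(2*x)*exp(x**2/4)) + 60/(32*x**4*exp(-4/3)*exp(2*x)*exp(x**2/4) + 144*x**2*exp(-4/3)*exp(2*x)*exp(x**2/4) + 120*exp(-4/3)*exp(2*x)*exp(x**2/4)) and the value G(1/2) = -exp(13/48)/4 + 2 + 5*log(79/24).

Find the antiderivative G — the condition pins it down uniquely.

G(x) = (-exp(-x**2/4 - 2*x + 4/3) + 20*log(2*x**4/3 + 3*x**2 + 5/2) + 8)/4

Integrate term by term and add the pieces.
A general antiderivative is -exp(-x**2/4 - 2*x + 4/3)/4 + 5*log(2*x**4/3 + 3*x**2 + 5/2) + C.
The condition gives C = -exp(13/48)/4 + 2 + 5*log(79/24) - (-exp(13/48)/4 + 5*log(79/24)) = 2.
So G(x) = (-exp(-x**2/4 - 2*x + 4/3) + 20*log(2*x**4/3 + 3*x**2 + 5/2) + 8)/4.
Check: d/dx[(-exp(-x**2/4 - 2*x + 4/3) + 20*log(2*x**4/3 + 3*x**2 + 5/2) + 8)/4] = (4*x**5 + 16*x**4 + 640*x**3*exp(-4/3)*exp(2*x)*exp(x**2/4) + 18*x**3 + 72*x**2 + 1440*x*exp(-4/3)*exp(2*x)*exp(x**2/4) + 15*x + 60)/(32*x**4*exp(-4/3)*exp(2*x)*exp(x**2/4) + 144*x**2*exp(-4/3)*exp(2*x)*exp(x**2/4) + 120*exp(-4/3)*exp(2*x)*exp(x**2/4)), which equals G'(x).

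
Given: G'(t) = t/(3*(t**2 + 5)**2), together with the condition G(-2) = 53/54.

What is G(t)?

G(t) = (6*t**2 + 29)/(6*(t**2 + 5))

G'(t) matches the chain-rule pattern g'(h)*h' with inner function h(t) = 6*t**2 + 30; substituting u = h(t) collapses the integral.
A general antiderivative is -1/(6*t**2 + 30) + C.
The condition gives C = 53/54 - (-1/54) = 1.
So G(t) = (6*t**2 + 29)/(6*(t**2 + 5)).
Check: d/dt[(6*t**2 + 29)/(6*(t**2 + 5))] = t/(3*t**4 + 30*t**2 + 75), which equals G'(t).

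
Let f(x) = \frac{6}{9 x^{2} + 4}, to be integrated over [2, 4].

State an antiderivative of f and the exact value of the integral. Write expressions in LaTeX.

Antiderivative: F(x) = \operatorname{atan}{\left(\frac{3 x}{2} \right)}; value = - \operatorname{atan}{\left(3 \right)} + \operatorname{atan}{\left(6 \right)}

Whatever form F(x) takes, F'(x) = f(x) is non-negotiable.
F(x) = \operatorname{atan}{\left(\frac{3 x}{2} \right)} is an antiderivative of f.
Check: d/dx[\operatorname{atan}{\left(\frac{3 x}{2} \right)}] = \frac{6}{9 x^{2} + 4} = f(x).
F(4) = \operatorname{atan}{\left(6 \right)}; F(2) = \operatorname{atan}{\left(3 \right)}.
Integral = F(4) - F(2) = - \operatorname{atan}{\left(3 \right)} + \operatorname{atan}{\left(6 \right)}.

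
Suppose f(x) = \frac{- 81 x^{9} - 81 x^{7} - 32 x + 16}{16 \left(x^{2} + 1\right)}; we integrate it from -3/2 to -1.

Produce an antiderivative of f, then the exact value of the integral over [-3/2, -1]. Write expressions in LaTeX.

Antiderivative: F(x) = - \frac{81 x^{8} + 128 \log{\left(x^{2} + 1 \right)} - 128 \operatorname{atan}{\left(x \right)}}{128}; value = - \frac{\pi}{4} - \log{\left(2 \right)} + \operatorname{atan}{\left(\frac{3}{2} \right)} + \log{\left(\frac{13}{4} \right)} + \frac{510705}{32768}

Differentiate the proposed F(x) back; it has to land on f(x) exactly.
F(x) = - \frac{81 x^{8} + 128 \log{\left(x^{2} + 1 \right)} - 128 \operatorname{atan}{\left(x \right)}}{128} is an antiderivative of f.
Check: d/dx[- \frac{81 x^{8} + 128 \log{\left(x^{2} + 1 \right)} - 128 \operatorname{atan}{\left(x \right)}}{128}] = \frac{- 81 x^{9} - 81 x^{7} - 32 x + 16}{16 x^{2} + 16}, which equals f(x).
F(-1) = - \frac{\pi}{4} - \log{\left(2 \right)} - \frac{81}{128}; F(-3/2) = - \frac{531441}{32768} - \log{\left(\frac{13}{4} \right)} - \operatorname{atan}{\left(\frac{3}{2} \right)}.
Integral = F(-1) - F(-3/2) = - \frac{\pi}{4} - \log{\left(2 \right)} + \operatorname{atan}{\left(\frac{3}{2} \right)} + \log{\left(\frac{13}{4} \right)} + \frac{510705}{32768}.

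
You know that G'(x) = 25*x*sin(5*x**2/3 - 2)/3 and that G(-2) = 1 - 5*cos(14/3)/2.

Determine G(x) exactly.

G(x) = -(5*cos(5*x**2/3 - 2) - 2)/2

The substitution u = 5*x**2/3 - 2 works: G'(x) is exactly (dG/du)*(du/dx) for that inner function.
A general antiderivative is -5*cos(5*x**2/3 - 2)/2 + C.
The condition gives C = 1 - 5*cos(14/3)/2 - (-5*cos(14/3)/2) = 1.
So G(x) = -(5*cos(5*x**2/3 - 2) - 2)/2.
Check: d/dx[-(5*cos(5*x**2/3 - 2) - 2)/2] = 25*x*sin(5*x**2/3 - 2)/3 = G'(x).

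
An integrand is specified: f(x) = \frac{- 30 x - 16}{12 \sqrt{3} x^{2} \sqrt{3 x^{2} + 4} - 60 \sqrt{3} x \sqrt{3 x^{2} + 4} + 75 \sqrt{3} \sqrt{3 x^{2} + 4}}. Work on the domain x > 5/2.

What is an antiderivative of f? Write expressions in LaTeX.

f has the shape u'v + uv' for u = \frac{2}{3 \left(2 x - 5\right)} and v = \sqrt{x^{2} + \frac{4}{3}} — it is the derivative of the product u*v.
Check: d/dx[\frac{2 \sqrt{x^{2} + \frac{4}{3}}}{3 \left(2 x - 5\right)}] = \frac{- 30 x - 16}{12 \sqrt{3} x^{2} \sqrt{3 x^{2} + 4} - 60 \sqrt{3} x \sqrt{3 x^{2} + 4} + 75 \sqrt{3} \sqrt{3 x^{2} + 4}} = f(x).

An antiderivative is F(x) = \frac{2 \sqrt{x^{2} + \frac{4}{3}}}{3 \left(2 x - 5\right)}.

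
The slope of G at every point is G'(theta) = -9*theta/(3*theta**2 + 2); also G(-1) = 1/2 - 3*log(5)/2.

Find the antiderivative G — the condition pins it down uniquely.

G(theta) = (1 - 3*log(3*theta**2 + 2))/2

G'(theta) matches the chain-rule pattern g'(h)*h' with inner function h(theta) = 3*theta**2 + 2; substituting u = h(theta) collapses the integral.
A general antiderivative is -3*log(3*theta**2 + 2)/2 + C.
The condition gives C = 1/2 - 3*log(5)/2 - (-3*log(5)/2) = 1/2.
So G(theta) = (1 - 3*log(3*theta**2 + 2))/2.
Check: d/dtheta[(1 - 3*log(3*theta**2 + 2))/2] = -9*theta/(3*theta**2 + 2) = G'(theta).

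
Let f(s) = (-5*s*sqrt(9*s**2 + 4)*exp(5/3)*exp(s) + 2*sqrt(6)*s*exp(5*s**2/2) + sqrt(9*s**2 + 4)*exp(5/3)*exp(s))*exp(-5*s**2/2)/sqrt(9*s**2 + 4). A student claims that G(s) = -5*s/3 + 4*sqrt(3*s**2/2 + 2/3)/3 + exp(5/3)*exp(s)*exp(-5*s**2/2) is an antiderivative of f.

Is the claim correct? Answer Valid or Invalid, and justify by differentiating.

Invalid: d/ds[G] - f = -5/3, which is not 0.

d/ds[G] = (-15*s*sqrt(9*s**2 + 4)*exp(5/3)*exp(s) + 6*sqrt(6)*s*exp(5*s**2/2) + 3*sqrt(9*s**2 + 4)*exp(5/3)*exp(s) - 5*sqrt(9*s**2 + 4)*exp(5*s**2/2))*exp(-5*s**2/2)/(3*sqrt(9*s**2 + 4))
d/ds[G] - f(s) = -5/3 != 0.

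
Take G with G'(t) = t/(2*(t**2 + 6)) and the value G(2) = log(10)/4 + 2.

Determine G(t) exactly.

The substitution u = t**2 + 6 works: G'(t) is exactly (dG/du)*(du/dt) for that inner function.
A general antiderivative is log(t**2 + 6)/4 + C.
The condition gives C = log(10)/4 + 2 - (log(10)/4) = 2.
So G(t) = (log(t**2 + 6) + 8)/4.
Check: d/dt[(log(t**2 + 6) + 8)/4] = t/(2*t**2 + 12), which equals G'(t).

G(t) = (log(t**2 + 6) + 8)/4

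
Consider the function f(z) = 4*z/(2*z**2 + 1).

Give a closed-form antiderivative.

f matches the chain-rule pattern g'(h)*h' with inner function h(z) = 2*z**2 + 1; substituting u = h(z) collapses the integral.
Check: d/dz[log(2*z**2 + 1)] = 4*z/(2*z**2 + 1) = f(z).

An antiderivative is F(z) = log(2*z**2 + 1).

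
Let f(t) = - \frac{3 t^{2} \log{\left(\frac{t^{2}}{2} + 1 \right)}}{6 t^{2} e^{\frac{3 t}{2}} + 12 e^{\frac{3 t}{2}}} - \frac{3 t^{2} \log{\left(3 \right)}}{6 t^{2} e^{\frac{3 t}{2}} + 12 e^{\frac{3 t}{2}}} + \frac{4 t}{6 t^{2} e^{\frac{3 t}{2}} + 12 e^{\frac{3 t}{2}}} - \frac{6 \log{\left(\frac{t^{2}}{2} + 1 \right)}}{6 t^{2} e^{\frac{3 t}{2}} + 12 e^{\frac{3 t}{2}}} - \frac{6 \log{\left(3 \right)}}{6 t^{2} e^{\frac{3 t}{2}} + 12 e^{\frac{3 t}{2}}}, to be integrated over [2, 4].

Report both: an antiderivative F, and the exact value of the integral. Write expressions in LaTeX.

Antiderivative: F(t) = \frac{e^{- \frac{3 t}{2}} \log{\left(\frac{3 t^{2}}{2} + 3 \right)}}{3}; value = - \frac{\log{\left(9 \right)}}{3 e^{3}} + \frac{\log{\left(27 \right)}}{3 e^{6}}

Recognize the product-rule pattern: f = u'v + uv' with u = \frac{e^{- \frac{3 t}{2}}}{3}, v = \log{\left(\frac{3 t^{2}}{2} + 3 \right)}, so integration by parts undoes it.
F(t) = \frac{e^{- \frac{3 t}{2}} \log{\left(\frac{3 t^{2}}{2} + 3 \right)}}{3} is an antiderivative of f.
Check: d/dt[\frac{e^{- \frac{3 t}{2}} \log{\left(\frac{3 t^{2}}{2} + 3 \right)}}{3}] = \frac{- 3 t^{2} \log{\left(\frac{t^{2}}{2} + 1 \right)} - 3 t^{2} \log{\left(3 \right)} + 4 t - 6 \log{\left(\frac{t^{2}}{2} + 1 \right)} - 6 \log{\left(3 \right)}}{6 t^{2} e^{\frac{3 t}{2}} + 12 e^{\frac{3 t}{2}}}, which equals f(t).
F(4) = \frac{\log{\left(27 \right)}}{3 e^{6}}; F(2) = \frac{\log{\left(9 \right)}}{3 e^{3}}.
Integral = F(4) - F(2) = - \frac{\log{\left(9 \right)}}{3 e^{3}} + \frac{\log{\left(27 \right)}}{3 e^{6}}.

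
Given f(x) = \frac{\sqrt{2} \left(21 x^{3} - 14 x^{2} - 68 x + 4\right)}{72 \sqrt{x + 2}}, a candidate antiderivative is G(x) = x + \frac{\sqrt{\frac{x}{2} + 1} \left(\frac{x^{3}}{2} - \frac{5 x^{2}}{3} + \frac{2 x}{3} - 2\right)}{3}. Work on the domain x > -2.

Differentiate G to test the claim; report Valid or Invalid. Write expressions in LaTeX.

Invalid: d/dx[G] - f = 1, which is not 0.

d/dx[G] = \frac{\sqrt{2} \left(21 x^{3} - 14 x^{2} - 68 x + 36 \sqrt{2} \sqrt{x + 2} + 4\right)}{72 \sqrt{x + 2}}
d/dx[G] - f(x) = 1 != 0.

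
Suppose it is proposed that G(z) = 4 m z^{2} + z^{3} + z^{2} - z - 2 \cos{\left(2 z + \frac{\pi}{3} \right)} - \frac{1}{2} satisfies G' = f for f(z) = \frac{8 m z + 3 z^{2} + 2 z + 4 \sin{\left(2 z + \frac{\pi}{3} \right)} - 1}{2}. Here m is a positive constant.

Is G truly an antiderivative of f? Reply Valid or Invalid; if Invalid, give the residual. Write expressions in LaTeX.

d/dz[G] = 8 m z + 3 z^{2} + 2 z + 4 \sin{\left(2 z + \frac{\pi}{3} \right)} - 1
d/dz[G] - f(z) = 4 m z + \frac{3 z^{2}}{2} + z + 2 \sin{\left(2 z + \frac{\pi}{3} \right)} - \frac{1}{2} != 0.

Invalid: d/dz[G] - f = 4 m z + \frac{3 z^{2}}{2} + z + 2 \sin{\left(2 z + \frac{\pi}{3} \right)} - \frac{1}{2}, which is not 0.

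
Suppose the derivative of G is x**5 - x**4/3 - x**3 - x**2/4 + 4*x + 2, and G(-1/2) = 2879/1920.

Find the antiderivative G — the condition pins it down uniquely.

Integrate term by term and add the pieces.
A general antiderivative is x**6/6 - x**5/15 - x**4/4 - x**3/12 + 2*x**2 + 2*x + C.
The condition gives C = 2879/1920 - (-961/1920) = 2.
So G(x) = x**6/6 - x**5/15 - x**4/4 - x**3/12 + 2*x**2 + 2*x + 2.
Check: d/dx[x**6/6 - x**5/15 - x**4/4 - x**3/12 + 2*x**2 + 2*x + 2] = x**5 - x**4/3 - x**3 - x**2/4 + 4*x + 2 = G'(x).

G(x) = x**6/6 - x**5/15 - x**4/4 - x**3/12 + 2*x**2 + 2*x + 2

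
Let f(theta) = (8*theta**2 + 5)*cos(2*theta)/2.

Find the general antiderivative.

A candidate is checked by its d/dtheta: the result must match f(theta).
Check: d/dtheta[2*theta**2*sin(2*theta) + 2*theta*cos(2*theta) + sin(2*theta)/4] = 4*theta**2*cos(2*theta) + 5*cos(2*theta)/2, which equals f(theta).

F(theta) = 2*theta**2*sin(2*theta) + 2*theta*cos(2*theta) + sin(2*theta)/4 + C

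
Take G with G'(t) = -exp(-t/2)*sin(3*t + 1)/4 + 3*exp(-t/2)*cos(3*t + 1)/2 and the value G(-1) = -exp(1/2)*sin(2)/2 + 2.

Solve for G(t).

G(t) = (4*exp(t/2) + sin(3*t + 1))*exp(-t/2)/2

G'(t) has the shape u'v + uv' for u = exp(-t/2)/2 and v = sin(3*t + 1) — it is the derivative of the product u*v.
A general antiderivative is exp(-t/2)*sin(3*t + 1)/2 + C.
The condition gives C = -exp(1/2)*sin(2)/2 + 2 - (-exp(1/2)*sin(2)/2) = 2.
So G(t) = (4*exp(t/2) + sin(3*t + 1))*exp(-t/2)/2.
Check: d/dt[(4*exp(t/2) + sin(3*t + 1))*exp(-t/2)/2] = (-sin(3*t + 1) + 6*cos(3*t + 1))*exp(-t/2)/4, which equals G'(t).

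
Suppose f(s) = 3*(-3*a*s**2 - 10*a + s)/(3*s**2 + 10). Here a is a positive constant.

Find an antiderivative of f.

An antiderivative F(s) passes only if d/ds[F] lands on f(s) exactly.
Check: d/ds[-3*a*s + log(3*s**2/2 + 5)/2] = (-9*a*s**2 - 30*a + 3*s)/(3*s**2 + 10), which equals f(s).

An antiderivative is F(s) = -3*a*s + log(3*s**2/2 + 5)/2.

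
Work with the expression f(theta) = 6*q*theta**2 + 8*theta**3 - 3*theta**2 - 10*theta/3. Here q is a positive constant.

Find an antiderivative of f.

An antiderivative is F(theta) = 2*q*theta**3 + 2*theta**4 - theta**3 - 5*theta**2/3.

Integrate term by term and add the pieces.
Check: d/dtheta[2*q*theta**3 + 2*theta**4 - theta**3 - 5*theta**2/3] = 6*q*theta**2 + 8*theta**3 - 3*theta**2 - 10*theta/3 = f(theta).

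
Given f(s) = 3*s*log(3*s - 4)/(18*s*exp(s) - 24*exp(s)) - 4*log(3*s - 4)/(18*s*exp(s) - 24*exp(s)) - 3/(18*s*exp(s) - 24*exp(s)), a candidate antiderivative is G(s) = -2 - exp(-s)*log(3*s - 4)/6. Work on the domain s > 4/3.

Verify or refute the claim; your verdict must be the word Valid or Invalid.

d/ds[G] = (3*s*log(3*s - 4) - 4*log(3*s - 4) - 3)/(18*s*exp(s) - 24*exp(s))
This equals f(s) exactly, so the claim holds.

Valid: G'(s) = f(s).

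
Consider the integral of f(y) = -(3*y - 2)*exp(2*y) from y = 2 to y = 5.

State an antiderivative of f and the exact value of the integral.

Recognize the product-rule pattern: f = u'v + uv' with u = 7/4 - 3*y/2, v = exp(2*y), so integration by parts undoes it.
F(y) = -3*y*exp(2*y)/2 + 7*exp(2*y)/4 is an antiderivative of f.
Check: d/dy[-3*y*exp(2*y)/2 + 7*exp(2*y)/4] = -3*y*exp(2*y) + 2*exp(2*y), which equals f(y).
F(5) = -23*exp(10)/4; F(2) = -5*exp(4)/4.
Integral = F(5) - F(2) = -23*exp(10)/4 + 5*exp(4)/4.

Antiderivative: F(y) = -3*y*exp(2*y)/2 + 7*exp(2*y)/4; value = -23*exp(10)/4 + 5*exp(4)/4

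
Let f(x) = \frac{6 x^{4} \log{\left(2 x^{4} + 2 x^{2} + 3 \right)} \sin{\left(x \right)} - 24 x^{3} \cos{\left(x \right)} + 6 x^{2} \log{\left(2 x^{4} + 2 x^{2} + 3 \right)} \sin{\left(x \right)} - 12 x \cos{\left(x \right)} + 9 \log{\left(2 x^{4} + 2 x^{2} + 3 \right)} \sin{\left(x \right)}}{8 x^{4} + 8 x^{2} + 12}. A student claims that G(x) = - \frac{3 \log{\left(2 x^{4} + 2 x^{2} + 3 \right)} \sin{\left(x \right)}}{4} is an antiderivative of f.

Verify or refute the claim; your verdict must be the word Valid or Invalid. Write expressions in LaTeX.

d/dx[G] = \frac{- 6 x^{4} \log{\left(2 x^{4} + 2 x^{2} + 3 \right)} \cos{\left(x \right)} - 24 x^{3} \sin{\left(x \right)} - 6 x^{2} \log{\left(2 x^{4} + 2 x^{2} + 3 \right)} \cos{\left(x \right)} - 12 x \sin{\left(x \right)} - 9 \log{\left(2 x^{4} + 2 x^{2} + 3 \right)} \cos{\left(x \right)}}{8 x^{4} + 8 x^{2} + 12}
d/dx[G] - f(x) = \frac{- 6 x^{4} \log{\left(2 x^{4} + 2 x^{2} + 3 \right)} \sin{\left(x \right)} - 6 x^{4} \log{\left(2 x^{4} + 2 x^{2} + 3 \right)} \cos{\left(x \right)} - 24 x^{3} \sin{\left(x \right)} + 24 x^{3} \cos{\left(x \right)} - 6 x^{2} \log{\left(2 x^{4} + 2 x^{2} + 3 \right)} \sin{\left(x \right)} - 6 x^{2} \log{\left(2 x^{4} + 2 x^{2} + 3 \right)} \cos{\left(x \right)} - 12 x \sin{\left(x \right)} + 12 x \cos{\left(x \right)} - 9 \log{\left(2 x^{4} + 2 x^{2} + 3 \right)} \sin{\left(x \right)} - 9 \log{\left(2 x^{4} + 2 x^{2} + 3 \right)} \cos{\left(x \right)}}{8 x^{4} + 8 x^{2} + 12} != 0.

Invalid: d/dx[G] - f = \frac{- 6 x^{4} \log{\left(2 x^{4} + 2 x^{2} + 3 \right)} \sin{\left(x \right)} - 6 x^{4} \log{\left(2 x^{4} + 2 x^{2} + 3 \right)} \cos{\left(x \right)} - 24 x^{3} \sin{\left(x \right)} + 24 x^{3} \cos{\left(x \right)} - 6 x^{2} \log{\left(2 x^{4} + 2 x^{2} + 3 \right)} \sin{\left(x \right)} - 6 x^{2} \log{\left(2 x^{4} + 2 x^{2} + 3 \right)} \cos{\left(x \right)} - 12 x \sin{\left(x \right)} + 12 x \cos{\left(x \right)} - 9 \log{\left(2 x^{4} + 2 x^{2} + 3 \right)} \sin{\left(x \right)} - 9 \log{\left(2 x^{4} + 2 x^{2} + 3 \right)} \cos{\left(x \right)}}{8 x^{4} + 8 x^{2} + 12}, which is not 0.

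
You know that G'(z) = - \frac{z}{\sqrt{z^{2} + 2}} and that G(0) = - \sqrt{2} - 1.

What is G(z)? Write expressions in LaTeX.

The substitution u = z^{2} + 2 works: G'(z) is exactly (dG/du)*(du/dz) for that inner function.
A general antiderivative is - \sqrt{z^{2} + 2} + C.
The condition gives C = - \sqrt{2} - 1 - (- \sqrt{2}) = -1.
So G(z) = - \sqrt{z^{2} + 2} - 1.
Check: d/dz[- \sqrt{z^{2} + 2} - 1] = - \frac{z}{\sqrt{z^{2} + 2}} = G'(z).

G(z) = - \sqrt{z^{2} + 2} - 1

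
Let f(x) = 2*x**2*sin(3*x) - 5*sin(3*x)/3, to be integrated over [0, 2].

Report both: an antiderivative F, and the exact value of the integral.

Antiderivative: F(x) = (-18*x**2*cos(3*x) + 12*x*sin(3*x) + 19*cos(3*x))/27; value = -53*cos(6)/27 - 19/27 + 8*sin(6)/9

The integrand splits into summands that can be handled one at a time.
F(x) = (-18*x**2*cos(3*x) + 12*x*sin(3*x) + 19*cos(3*x))/27 is an antiderivative of f.
Check: d/dx[(-18*x**2*cos(3*x) + 12*x*sin(3*x) + 19*cos(3*x))/27] = 2*x**2*sin(3*x) - 5*sin(3*x)/3 = f(x).
F(2) = -53*cos(6)/27 + 8*sin(6)/9; F(0) = 19/27.
Integral = F(2) - F(0) = -53*cos(6)/27 - 19/27 + 8*sin(6)/9.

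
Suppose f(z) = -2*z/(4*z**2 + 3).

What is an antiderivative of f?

f matches the chain-rule pattern g'(h)*h' with inner function h(z) = 2*z**2 + 3/2; substituting u = h(z) collapses the integral.
Check: d/dz[-log(2*z**2 + 3/2)/4] = -2*z/(4*z**2 + 3) = f(z).

An antiderivative is F(z) = -log(2*z**2 + 3/2)/4.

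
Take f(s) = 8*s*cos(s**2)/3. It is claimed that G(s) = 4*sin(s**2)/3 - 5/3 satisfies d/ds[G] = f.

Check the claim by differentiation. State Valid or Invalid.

Valid - differentiating G returns exactly f.

d/ds[G] = 8*s*cos(s**2)/3
This equals f(s) exactly, so the claim holds.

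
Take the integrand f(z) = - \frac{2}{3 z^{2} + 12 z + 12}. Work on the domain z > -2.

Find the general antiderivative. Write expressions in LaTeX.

F(z) = \frac{2}{3 \left(z + 2\right)} + C

A first test for any F(z): its z-derivative must equal f(z) identically.
Check: d/dz[\frac{2}{3 \left(z + 2\right)}] = - \frac{2}{3 z^{2} + 12 z + 12} = f(z).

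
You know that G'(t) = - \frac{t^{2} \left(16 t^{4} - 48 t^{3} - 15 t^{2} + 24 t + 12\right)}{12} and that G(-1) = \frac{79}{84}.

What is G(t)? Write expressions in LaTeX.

G(t) = - \frac{16 t^{7} - 56 t^{6} - 21 t^{5} + 42 t^{4} + 28 t^{3} - 42}{84}

Differentiate the proposed G(t) back; it has to land on the given G'(t).
A general antiderivative is - \frac{4 t^{7}}{21} + \frac{2 t^{6}}{3} + \frac{t^{5}}{4} - \frac{t^{4}}{2} - \frac{t^{3}}{3} + C.
The condition gives C = \frac{79}{84} - (\frac{37}{84}) = \frac{1}{2}.
So G(t) = - \frac{16 t^{7} - 56 t^{6} - 21 t^{5} + 42 t^{4} + 28 t^{3} - 42}{84}.
Check: d/dt[- \frac{16 t^{7} - 56 t^{6} - 21 t^{5} + 42 t^{4} + 28 t^{3} - 42}{84}] = - \frac{4 t^{6}}{3} + 4 t^{5} + \frac{5 t^{4}}{4} - 2 t^{3} - t^{2}, which equals G'(t).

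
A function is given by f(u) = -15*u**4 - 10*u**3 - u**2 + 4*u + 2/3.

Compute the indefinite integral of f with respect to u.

F(u) = -3*u**5 - 5*u**4/2 - u**3/3 + 2*u**2 + 2*u/3 + C

The integrand splits into summands that can be handled one at a time.
Check: d/du[-3*u**5 - 5*u**4/2 - u**3/3 + 2*u**2 + 2*u/3] = -15*u**4 - 10*u**3 - u**2 + 4*u + 2/3 = f(u).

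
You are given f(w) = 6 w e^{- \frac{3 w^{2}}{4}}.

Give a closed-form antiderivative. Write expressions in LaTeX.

An antiderivative is F(w) = - 4 e^{- \frac{3 w^{2}}{4}}.

The substitution u = - \frac{3 w^{2}}{4} works: f is exactly (dF/du)*(du/dw) for that inner function.
Check: d/dw[- 4 e^{- \frac{3 w^{2}}{4}}] = 6 w e^{- \frac{3 w^{2}}{4}} = f(w).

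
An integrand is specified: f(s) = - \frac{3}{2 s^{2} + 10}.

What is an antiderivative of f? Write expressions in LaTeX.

An antiderivative is F(s) = - \frac{3 \sqrt{5} \operatorname{atan}{\left(\frac{\sqrt{5} s}{5} \right)}}{10}.

Check any antiderivative F(s) by computing F'(s) and comparing it with f(s).
Check: d/ds[- \frac{3 \sqrt{5} \operatorname{atan}{\left(\frac{\sqrt{5} s}{5} \right)}}{10}] = - \frac{3}{2 s^{2} + 10} = f(s).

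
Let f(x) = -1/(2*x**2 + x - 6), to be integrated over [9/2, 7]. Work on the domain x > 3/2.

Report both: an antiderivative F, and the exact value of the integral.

The denominator factors as (x + 2)*(2*x - 3); partial fractions split f into directly integrable pieces: -2/(7*(2*x - 3)) + 1/(7*(x + 2)).
F(x) = -log(x - 3/2)/7 + log(x + 2)/7 is an antiderivative of f.
Check: d/dx[-log(x - 3/2)/7 + log(x + 2)/7] = -1/(2*x**2 + x - 6) = f(x).
F(7) = -log(11/2)/7 + log(9)/7; F(9/2) = -log(3)/7 + log(13/2)/7.
Integral = F(7) - F(9/2) = -log(13/2)/7 - log(11/2)/7 + log(3)/7 + log(9)/7.

Antiderivative: F(x) = -log(x - 3/2)/7 + log(x + 2)/7; value = -log(13/2)/7 - log(11/2)/7 + log(3)/7 + log(9)/7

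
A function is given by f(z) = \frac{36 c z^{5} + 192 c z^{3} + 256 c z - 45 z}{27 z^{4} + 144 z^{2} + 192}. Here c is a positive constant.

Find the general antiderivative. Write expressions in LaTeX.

F(z) = \frac{12 c z^{4} + 32 c z^{2} + 15}{18 z^{2} + 48} + C

Check any antiderivative F(z) by computing F'(z) and comparing it with f(z).
Check: d/dz[\frac{12 c z^{4} + 32 c z^{2} + 15}{18 z^{2} + 48}] = \frac{36 c z^{5} + 192 c z^{3} + 256 c z - 45 z}{27 z^{4} + 144 z^{2} + 192} = f(z).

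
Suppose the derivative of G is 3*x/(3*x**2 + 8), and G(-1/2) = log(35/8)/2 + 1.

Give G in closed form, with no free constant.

G(x) = (log(3*x**2/2 + 4) + 2)/2

The substitution u = 3*x**2/2 + 4 works: G'(x) is exactly (dG/du)*(du/dx) for that inner function.
A general antiderivative is log(3*x**2/2 + 4)/2 + C.
The condition gives C = log(35/8)/2 + 1 - (log(35/8)/2) = 1.
So G(x) = (log(3*x**2/2 + 4) + 2)/2.
Check: d/dx[(log(3*x**2/2 + 4) + 2)/2] = 3*x/(3*x**2 + 8) = G'(x).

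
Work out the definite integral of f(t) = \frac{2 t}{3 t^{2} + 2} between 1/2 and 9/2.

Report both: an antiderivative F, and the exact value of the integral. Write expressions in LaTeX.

Antiderivative: F(t) = \frac{\log{\left(3 t^{2} + 2 \right)}}{3}; value = - \frac{\log{\left(\frac{11}{4} \right)}}{3} + \frac{\log{\left(\frac{251}{4} \right)}}{3}

The substitution u = 3 t^{2} + 2 works: f is exactly (dF/du)*(du/dt) for that inner function.
F(t) = \frac{\log{\left(3 t^{2} + 2 \right)}}{3} is an antiderivative of f.
Check: d/dt[\frac{\log{\left(3 t^{2} + 2 \right)}}{3}] = \frac{2 t}{3 t^{2} + 2} = f(t).
F(9/2) = \frac{\log{\left(\frac{251}{4} \right)}}{3}; F(1/2) = \frac{\log{\left(\frac{11}{4} \right)}}{3}.
Integral = F(9/2) - F(1/2) = - \frac{\log{\left(\frac{11}{4} \right)}}{3} + \frac{\log{\left(\frac{251}{4} \right)}}{3}.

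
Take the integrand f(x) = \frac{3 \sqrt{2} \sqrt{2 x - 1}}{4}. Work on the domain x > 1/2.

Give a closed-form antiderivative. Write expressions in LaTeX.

Check any antiderivative F(x) by computing F'(x) and comparing it with f(x).
Check: d/dx[x \sqrt{x - \frac{1}{2}} - \frac{\sqrt{x - \frac{1}{2}}}{2}] = \frac{\sqrt{2} \left(6 x - 3\right)}{4 \sqrt{2 x - 1}}, which equals f(x).

An antiderivative is F(x) = x \sqrt{x - \frac{1}{2}} - \frac{\sqrt{x - \frac{1}{2}}}{2}.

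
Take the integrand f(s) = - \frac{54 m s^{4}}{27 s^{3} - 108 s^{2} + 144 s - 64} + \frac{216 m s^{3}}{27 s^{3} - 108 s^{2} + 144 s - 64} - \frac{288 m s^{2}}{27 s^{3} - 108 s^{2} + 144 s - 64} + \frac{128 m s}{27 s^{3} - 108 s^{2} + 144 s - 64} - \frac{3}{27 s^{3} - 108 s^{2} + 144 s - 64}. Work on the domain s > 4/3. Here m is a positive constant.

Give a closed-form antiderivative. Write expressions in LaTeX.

An antiderivative is F(s) = - m s^{2} + \frac{1}{2 \left(3 s - 4\right)^{2}}.

The integrand splits into summands that can be handled one at a time.
Check: d/ds[- m s^{2} + \frac{1}{2 \left(3 s - 4\right)^{2}}] = \frac{- 54 m s^{4} + 216 m s^{3} - 288 m s^{2} + 128 m s - 3}{27 s^{3} - 108 s^{2} + 144 s - 64}, which equals f(s).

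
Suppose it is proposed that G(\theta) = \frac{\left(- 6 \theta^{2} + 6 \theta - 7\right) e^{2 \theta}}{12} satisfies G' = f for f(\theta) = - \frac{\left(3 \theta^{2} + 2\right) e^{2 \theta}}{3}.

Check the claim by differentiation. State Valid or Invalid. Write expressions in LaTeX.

Valid - differentiating G returns exactly f.

d/d\theta[G] = - \theta^{2} e^{2 \theta} - \frac{2 e^{2 \theta}}{3}
This equals f(\theta) exactly, so the claim holds.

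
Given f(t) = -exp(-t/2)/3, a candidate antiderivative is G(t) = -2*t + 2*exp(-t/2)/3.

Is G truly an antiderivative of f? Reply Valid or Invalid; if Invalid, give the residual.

d/dt[G] = (-6*exp(t/2) - 1)*exp(-t/2)/3
d/dt[G] - f(t) = -2 != 0.

Invalid: d/dt[G] - f = -2, which is not 0.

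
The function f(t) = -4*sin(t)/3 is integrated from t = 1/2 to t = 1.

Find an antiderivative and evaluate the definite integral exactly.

Antiderivative: F(t) = 4*cos(t)/3; value = -4*cos(1/2)/3 + 4*cos(1)/3

A candidate is checked by its d/dt: the result must match f(t).
F(t) = 4*cos(t)/3 is an antiderivative of f.
Check: d/dt[4*cos(t)/3] = -4*sin(t)/3 = f(t).
F(1) = 4*cos(1)/3; F(1/2) = 4*cos(1/2)/3.
Integral = F(1) - F(1/2) = -4*cos(1/2)/3 + 4*cos(1)/3.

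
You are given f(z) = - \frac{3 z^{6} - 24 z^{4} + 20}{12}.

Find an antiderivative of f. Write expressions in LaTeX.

For F(z) to be correct the identity F'(z) - f(z) = 0 must hold.
Check: d/dz[- \frac{z^{7}}{28} + \frac{2 z^{5}}{5} - \frac{5 z}{3}] = - \frac{z^{6}}{4} + 2 z^{4} - \frac{5}{3}, which equals f(z).

An antiderivative is F(z) = - \frac{z^{7}}{28} + \frac{2 z^{5}}{5} - \frac{5 z}{3}.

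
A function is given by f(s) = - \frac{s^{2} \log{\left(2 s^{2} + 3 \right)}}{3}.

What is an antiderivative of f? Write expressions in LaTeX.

For F(s) to be correct the identity F'(s) - f(s) = 0 must hold.
Check: d/ds[- \frac{s^{3} \log{\left(2 s^{2} + 3 \right)}}{9} + \frac{2 s^{3}}{27} - \frac{s}{3} + \frac{\sqrt{6} \operatorname{atan}{\left(\frac{\sqrt{6} s}{3} \right)}}{6}] = - \frac{s^{2} \log{\left(2 s^{2} + 3 \right)}}{3} = f(s).

An antiderivative is F(s) = - \frac{s^{3} \log{\left(2 s^{2} + 3 \right)}}{9} + \frac{2 s^{3}}{27} - \frac{s}{3} + \frac{\sqrt{6} \operatorname{atan}{\left(\frac{\sqrt{6} s}{3} \right)}}{6}.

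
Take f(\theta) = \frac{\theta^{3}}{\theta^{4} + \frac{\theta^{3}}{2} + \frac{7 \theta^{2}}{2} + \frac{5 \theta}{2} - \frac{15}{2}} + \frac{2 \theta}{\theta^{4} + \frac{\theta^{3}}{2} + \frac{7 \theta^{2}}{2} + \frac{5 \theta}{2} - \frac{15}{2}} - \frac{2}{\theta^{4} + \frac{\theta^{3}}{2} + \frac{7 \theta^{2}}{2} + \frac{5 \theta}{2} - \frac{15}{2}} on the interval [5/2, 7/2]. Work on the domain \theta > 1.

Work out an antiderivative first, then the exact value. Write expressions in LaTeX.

Antiderivative: F(\theta) = \frac{58 \log{\left(\theta - 1 \right)} + 402 \log{\left(\theta + \frac{3}{2} \right)} + 205 \log{\left(\theta^{2} + 5 \right)} + 22 \sqrt{5} \operatorname{atan}{\left(\frac{\sqrt{5} \theta}{5} \right)}}{870}; value = - \frac{67 \log{\left(4 \right)}}{145} - \frac{41 \log{\left(\frac{45}{4} \right)}}{174} - \frac{11 \sqrt{5} \operatorname{atan}{\left(\frac{\sqrt{5}}{2} \right)}}{435} - \frac{\log{\left(\frac{3}{2} \right)}}{15} + \frac{11 \sqrt{5} \operatorname{atan}{\left(\frac{7 \sqrt{5}}{10} \right)}}{435} + \frac{\log{\left(\frac{5}{2} \right)}}{15} + \frac{41 \log{\left(\frac{69}{4} \right)}}{174} + \frac{67 \log{\left(5 \right)}}{145}

The denominator factors as \left(\theta - 1\right) \left(2 \theta + 3\right) \left(\theta^{2} + 5\right); partial fractions split f into directly integrable pieces: \frac{41 \theta + 11}{87 \left(\theta^{2} + 5\right)} + \frac{134}{145 \left(2 \theta + 3\right)} + \frac{1}{15 \left(\theta - 1\right)}.
F(\theta) = \frac{58 \log{\left(\theta - 1 \right)} + 402 \log{\left(\theta + \frac{3}{2} \right)} + 205 \log{\left(\theta^{2} + 5 \right)} + 22 \sqrt{5} \operatorname{atan}{\left(\frac{\sqrt{5} \theta}{5} \right)}}{870} is an antiderivative of f.
Check: d/d\theta[\frac{58 \log{\left(\theta - 1 \right)} + 402 \log{\left(\theta + \frac{3}{2} \right)} + 205 \log{\left(\theta^{2} + 5 \right)} + 22 \sqrt{5} \operatorname{atan}{\left(\frac{\sqrt{5} \theta}{5} \right)}}{870}] = \frac{2 \theta^{3} + 4 \theta - 4}{2 \theta^{4} + \theta^{3} + 7 \theta^{2} + 5 \theta - 15}, which equals f(\theta).
F(7/2) = \frac{11 \sqrt{5} \operatorname{atan}{\left(\frac{7 \sqrt{5}}{10} \right)}}{435} + \frac{\log{\left(\frac{5}{2} \right)}}{15} + \frac{41 \log{\left(\frac{69}{4} \right)}}{174} + \frac{67 \log{\left(5 \right)}}{145}; F(5/2) = \frac{\log{\left(\frac{3}{2} \right)}}{15} + \frac{11 \sqrt{5} \operatorname{atan}{\left(\frac{\sqrt{5}}{2} \right)}}{435} + \frac{41 \log{\left(\frac{45}{4} \right)}}{174} + \frac{67 \log{\left(4 \right)}}{145}.
Integral = F(7/2) - F(5/2) = - \frac{67 \log{\left(4 \right)}}{145} - \frac{41 \log{\left(\frac{45}{4} \right)}}{174} - \frac{11 \sqrt{5} \operatorname{atan}{\left(\frac{\sqrt{5}}{2} \right)}}{435} - \frac{\log{\left(\frac{3}{2} \right)}}{15} + \frac{11 \sqrt{5} \operatorname{atan}{\left(\frac{7 \sqrt{5}}{10} \right)}}{435} + \frac{\log{\left(\frac{5}{2} \right)}}{15} + \frac{41 \log{\left(\frac{69}{4} \right)}}{174} + \frac{67 \log{\left(5 \right)}}{145}.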